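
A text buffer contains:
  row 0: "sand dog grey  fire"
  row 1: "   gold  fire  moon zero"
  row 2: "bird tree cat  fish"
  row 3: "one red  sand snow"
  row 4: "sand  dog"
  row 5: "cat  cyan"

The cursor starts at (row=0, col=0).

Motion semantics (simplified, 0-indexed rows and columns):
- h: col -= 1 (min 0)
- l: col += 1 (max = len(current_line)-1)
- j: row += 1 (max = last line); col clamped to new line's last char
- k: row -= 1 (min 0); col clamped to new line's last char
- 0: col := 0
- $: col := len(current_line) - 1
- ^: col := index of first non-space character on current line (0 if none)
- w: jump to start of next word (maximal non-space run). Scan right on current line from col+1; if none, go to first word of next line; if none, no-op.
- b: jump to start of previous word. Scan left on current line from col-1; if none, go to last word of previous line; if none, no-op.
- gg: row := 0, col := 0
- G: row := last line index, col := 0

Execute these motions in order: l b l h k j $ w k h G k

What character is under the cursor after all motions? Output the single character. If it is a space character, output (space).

Answer: s

Derivation:
After 1 (l): row=0 col=1 char='a'
After 2 (b): row=0 col=0 char='s'
After 3 (l): row=0 col=1 char='a'
After 4 (h): row=0 col=0 char='s'
After 5 (k): row=0 col=0 char='s'
After 6 (j): row=1 col=0 char='_'
After 7 ($): row=1 col=23 char='o'
After 8 (w): row=2 col=0 char='b'
After 9 (k): row=1 col=0 char='_'
After 10 (h): row=1 col=0 char='_'
After 11 (G): row=5 col=0 char='c'
After 12 (k): row=4 col=0 char='s'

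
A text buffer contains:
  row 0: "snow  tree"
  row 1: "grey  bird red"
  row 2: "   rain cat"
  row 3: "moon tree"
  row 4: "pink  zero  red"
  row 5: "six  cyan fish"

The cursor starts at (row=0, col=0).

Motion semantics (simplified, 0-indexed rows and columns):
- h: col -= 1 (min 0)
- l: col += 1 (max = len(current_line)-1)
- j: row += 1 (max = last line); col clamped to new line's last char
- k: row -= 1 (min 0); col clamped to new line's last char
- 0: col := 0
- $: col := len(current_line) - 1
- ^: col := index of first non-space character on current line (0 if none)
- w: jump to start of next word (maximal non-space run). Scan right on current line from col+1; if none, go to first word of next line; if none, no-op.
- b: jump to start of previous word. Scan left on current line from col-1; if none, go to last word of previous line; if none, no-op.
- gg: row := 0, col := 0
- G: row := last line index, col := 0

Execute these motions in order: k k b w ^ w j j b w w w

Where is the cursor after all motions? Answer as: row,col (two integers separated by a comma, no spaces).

After 1 (k): row=0 col=0 char='s'
After 2 (k): row=0 col=0 char='s'
After 3 (b): row=0 col=0 char='s'
After 4 (w): row=0 col=6 char='t'
After 5 (^): row=0 col=0 char='s'
After 6 (w): row=0 col=6 char='t'
After 7 (j): row=1 col=6 char='b'
After 8 (j): row=2 col=6 char='n'
After 9 (b): row=2 col=3 char='r'
After 10 (w): row=2 col=8 char='c'
After 11 (w): row=3 col=0 char='m'
After 12 (w): row=3 col=5 char='t'

Answer: 3,5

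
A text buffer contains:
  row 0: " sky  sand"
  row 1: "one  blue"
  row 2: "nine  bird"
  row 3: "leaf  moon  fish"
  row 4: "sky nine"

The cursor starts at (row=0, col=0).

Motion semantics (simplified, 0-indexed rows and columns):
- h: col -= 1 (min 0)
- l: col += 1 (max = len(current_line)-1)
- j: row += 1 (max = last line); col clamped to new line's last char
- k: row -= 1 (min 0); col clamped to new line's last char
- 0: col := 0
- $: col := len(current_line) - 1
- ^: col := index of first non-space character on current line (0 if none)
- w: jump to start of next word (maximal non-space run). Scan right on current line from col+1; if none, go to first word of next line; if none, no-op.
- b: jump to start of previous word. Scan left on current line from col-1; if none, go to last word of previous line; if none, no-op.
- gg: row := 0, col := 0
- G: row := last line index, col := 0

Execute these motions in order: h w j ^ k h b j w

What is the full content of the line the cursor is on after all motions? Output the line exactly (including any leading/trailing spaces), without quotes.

Answer: one  blue

Derivation:
After 1 (h): row=0 col=0 char='_'
After 2 (w): row=0 col=1 char='s'
After 3 (j): row=1 col=1 char='n'
After 4 (^): row=1 col=0 char='o'
After 5 (k): row=0 col=0 char='_'
After 6 (h): row=0 col=0 char='_'
After 7 (b): row=0 col=0 char='_'
After 8 (j): row=1 col=0 char='o'
After 9 (w): row=1 col=5 char='b'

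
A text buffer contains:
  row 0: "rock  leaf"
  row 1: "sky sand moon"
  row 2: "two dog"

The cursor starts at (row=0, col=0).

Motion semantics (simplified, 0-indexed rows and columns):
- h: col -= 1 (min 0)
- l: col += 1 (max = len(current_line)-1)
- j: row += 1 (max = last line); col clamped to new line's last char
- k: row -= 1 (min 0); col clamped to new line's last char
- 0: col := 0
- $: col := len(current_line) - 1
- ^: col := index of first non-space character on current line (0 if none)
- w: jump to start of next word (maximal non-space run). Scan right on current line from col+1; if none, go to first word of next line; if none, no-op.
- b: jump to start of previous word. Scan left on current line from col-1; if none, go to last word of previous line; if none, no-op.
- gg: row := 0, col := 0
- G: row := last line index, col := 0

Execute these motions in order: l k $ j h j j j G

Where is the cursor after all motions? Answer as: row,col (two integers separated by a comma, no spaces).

Answer: 2,0

Derivation:
After 1 (l): row=0 col=1 char='o'
After 2 (k): row=0 col=1 char='o'
After 3 ($): row=0 col=9 char='f'
After 4 (j): row=1 col=9 char='m'
After 5 (h): row=1 col=8 char='_'
After 6 (j): row=2 col=6 char='g'
After 7 (j): row=2 col=6 char='g'
After 8 (j): row=2 col=6 char='g'
After 9 (G): row=2 col=0 char='t'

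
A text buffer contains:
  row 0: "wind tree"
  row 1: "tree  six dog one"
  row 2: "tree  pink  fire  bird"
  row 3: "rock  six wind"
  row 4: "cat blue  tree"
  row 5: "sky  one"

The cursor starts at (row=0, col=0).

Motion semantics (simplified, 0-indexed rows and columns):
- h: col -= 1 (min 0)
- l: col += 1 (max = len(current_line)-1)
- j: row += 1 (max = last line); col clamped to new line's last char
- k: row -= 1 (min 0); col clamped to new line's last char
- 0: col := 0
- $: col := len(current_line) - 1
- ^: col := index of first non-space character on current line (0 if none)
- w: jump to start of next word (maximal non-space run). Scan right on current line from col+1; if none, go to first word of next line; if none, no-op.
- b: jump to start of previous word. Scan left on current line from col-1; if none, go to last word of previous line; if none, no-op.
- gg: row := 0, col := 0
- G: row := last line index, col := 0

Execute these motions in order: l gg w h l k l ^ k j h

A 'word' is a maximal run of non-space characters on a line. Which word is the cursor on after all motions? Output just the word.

After 1 (l): row=0 col=1 char='i'
After 2 (gg): row=0 col=0 char='w'
After 3 (w): row=0 col=5 char='t'
After 4 (h): row=0 col=4 char='_'
After 5 (l): row=0 col=5 char='t'
After 6 (k): row=0 col=5 char='t'
After 7 (l): row=0 col=6 char='r'
After 8 (^): row=0 col=0 char='w'
After 9 (k): row=0 col=0 char='w'
After 10 (j): row=1 col=0 char='t'
After 11 (h): row=1 col=0 char='t'

Answer: tree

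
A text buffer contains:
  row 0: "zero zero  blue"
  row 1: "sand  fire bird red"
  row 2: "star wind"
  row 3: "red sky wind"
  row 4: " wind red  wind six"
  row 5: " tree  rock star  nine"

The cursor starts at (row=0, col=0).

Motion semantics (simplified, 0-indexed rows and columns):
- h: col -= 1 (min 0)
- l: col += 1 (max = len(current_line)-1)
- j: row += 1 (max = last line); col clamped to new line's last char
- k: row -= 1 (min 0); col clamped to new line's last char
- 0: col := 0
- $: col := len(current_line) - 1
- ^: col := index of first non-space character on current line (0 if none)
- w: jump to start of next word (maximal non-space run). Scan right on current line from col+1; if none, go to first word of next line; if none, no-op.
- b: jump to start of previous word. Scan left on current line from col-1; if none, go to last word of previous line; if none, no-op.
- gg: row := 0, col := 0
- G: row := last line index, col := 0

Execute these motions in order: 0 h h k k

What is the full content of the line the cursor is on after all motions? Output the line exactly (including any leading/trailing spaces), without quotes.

Answer: zero zero  blue

Derivation:
After 1 (0): row=0 col=0 char='z'
After 2 (h): row=0 col=0 char='z'
After 3 (h): row=0 col=0 char='z'
After 4 (k): row=0 col=0 char='z'
After 5 (k): row=0 col=0 char='z'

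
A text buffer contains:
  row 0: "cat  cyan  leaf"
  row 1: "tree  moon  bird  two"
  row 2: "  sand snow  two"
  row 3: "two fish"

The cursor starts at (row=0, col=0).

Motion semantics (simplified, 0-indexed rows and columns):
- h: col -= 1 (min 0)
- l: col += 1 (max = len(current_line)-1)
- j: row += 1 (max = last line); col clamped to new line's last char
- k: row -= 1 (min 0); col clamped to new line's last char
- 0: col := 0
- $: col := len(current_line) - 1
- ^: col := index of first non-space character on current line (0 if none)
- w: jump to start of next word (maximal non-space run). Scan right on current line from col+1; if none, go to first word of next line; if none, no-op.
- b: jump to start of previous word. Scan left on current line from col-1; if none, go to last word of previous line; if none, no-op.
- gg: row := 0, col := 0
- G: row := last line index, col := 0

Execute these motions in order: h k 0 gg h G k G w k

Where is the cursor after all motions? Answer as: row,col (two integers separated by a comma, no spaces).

After 1 (h): row=0 col=0 char='c'
After 2 (k): row=0 col=0 char='c'
After 3 (0): row=0 col=0 char='c'
After 4 (gg): row=0 col=0 char='c'
After 5 (h): row=0 col=0 char='c'
After 6 (G): row=3 col=0 char='t'
After 7 (k): row=2 col=0 char='_'
After 8 (G): row=3 col=0 char='t'
After 9 (w): row=3 col=4 char='f'
After 10 (k): row=2 col=4 char='n'

Answer: 2,4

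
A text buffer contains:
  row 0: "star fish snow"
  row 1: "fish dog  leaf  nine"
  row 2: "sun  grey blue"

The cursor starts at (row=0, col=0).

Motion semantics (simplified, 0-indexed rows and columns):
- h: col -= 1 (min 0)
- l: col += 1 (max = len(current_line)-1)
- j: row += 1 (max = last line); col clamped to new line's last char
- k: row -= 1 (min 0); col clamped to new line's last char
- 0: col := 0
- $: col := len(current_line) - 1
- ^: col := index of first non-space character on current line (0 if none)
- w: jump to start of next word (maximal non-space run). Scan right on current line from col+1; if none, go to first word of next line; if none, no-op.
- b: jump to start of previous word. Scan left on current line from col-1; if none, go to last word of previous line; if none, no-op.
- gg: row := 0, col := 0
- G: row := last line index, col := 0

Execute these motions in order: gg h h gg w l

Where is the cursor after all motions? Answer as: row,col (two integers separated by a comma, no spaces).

Answer: 0,6

Derivation:
After 1 (gg): row=0 col=0 char='s'
After 2 (h): row=0 col=0 char='s'
After 3 (h): row=0 col=0 char='s'
After 4 (gg): row=0 col=0 char='s'
After 5 (w): row=0 col=5 char='f'
After 6 (l): row=0 col=6 char='i'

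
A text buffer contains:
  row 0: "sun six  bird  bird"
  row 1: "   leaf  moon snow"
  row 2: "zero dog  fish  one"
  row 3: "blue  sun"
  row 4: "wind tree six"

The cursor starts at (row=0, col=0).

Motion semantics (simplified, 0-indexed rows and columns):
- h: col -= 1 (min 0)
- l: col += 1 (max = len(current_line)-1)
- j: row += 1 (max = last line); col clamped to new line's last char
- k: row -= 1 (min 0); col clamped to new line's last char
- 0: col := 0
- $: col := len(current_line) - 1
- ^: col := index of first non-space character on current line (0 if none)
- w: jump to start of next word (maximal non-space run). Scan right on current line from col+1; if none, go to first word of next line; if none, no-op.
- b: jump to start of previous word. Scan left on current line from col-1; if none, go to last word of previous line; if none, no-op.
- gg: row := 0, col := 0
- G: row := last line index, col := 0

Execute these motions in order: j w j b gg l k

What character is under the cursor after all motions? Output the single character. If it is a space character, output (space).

Answer: u

Derivation:
After 1 (j): row=1 col=0 char='_'
After 2 (w): row=1 col=3 char='l'
After 3 (j): row=2 col=3 char='o'
After 4 (b): row=2 col=0 char='z'
After 5 (gg): row=0 col=0 char='s'
After 6 (l): row=0 col=1 char='u'
After 7 (k): row=0 col=1 char='u'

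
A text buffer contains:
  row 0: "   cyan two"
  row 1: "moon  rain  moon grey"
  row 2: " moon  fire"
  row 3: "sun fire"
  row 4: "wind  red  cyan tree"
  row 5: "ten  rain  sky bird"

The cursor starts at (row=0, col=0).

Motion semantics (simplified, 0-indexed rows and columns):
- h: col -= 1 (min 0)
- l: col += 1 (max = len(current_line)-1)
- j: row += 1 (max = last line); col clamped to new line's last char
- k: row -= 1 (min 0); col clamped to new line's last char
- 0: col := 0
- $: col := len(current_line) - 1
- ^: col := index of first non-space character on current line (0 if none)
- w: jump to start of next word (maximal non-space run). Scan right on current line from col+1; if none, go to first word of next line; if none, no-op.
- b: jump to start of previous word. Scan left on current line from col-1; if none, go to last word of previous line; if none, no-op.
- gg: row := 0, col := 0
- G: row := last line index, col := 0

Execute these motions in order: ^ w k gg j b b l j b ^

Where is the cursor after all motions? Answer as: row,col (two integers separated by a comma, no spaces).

After 1 (^): row=0 col=3 char='c'
After 2 (w): row=0 col=8 char='t'
After 3 (k): row=0 col=8 char='t'
After 4 (gg): row=0 col=0 char='_'
After 5 (j): row=1 col=0 char='m'
After 6 (b): row=0 col=8 char='t'
After 7 (b): row=0 col=3 char='c'
After 8 (l): row=0 col=4 char='y'
After 9 (j): row=1 col=4 char='_'
After 10 (b): row=1 col=0 char='m'
After 11 (^): row=1 col=0 char='m'

Answer: 1,0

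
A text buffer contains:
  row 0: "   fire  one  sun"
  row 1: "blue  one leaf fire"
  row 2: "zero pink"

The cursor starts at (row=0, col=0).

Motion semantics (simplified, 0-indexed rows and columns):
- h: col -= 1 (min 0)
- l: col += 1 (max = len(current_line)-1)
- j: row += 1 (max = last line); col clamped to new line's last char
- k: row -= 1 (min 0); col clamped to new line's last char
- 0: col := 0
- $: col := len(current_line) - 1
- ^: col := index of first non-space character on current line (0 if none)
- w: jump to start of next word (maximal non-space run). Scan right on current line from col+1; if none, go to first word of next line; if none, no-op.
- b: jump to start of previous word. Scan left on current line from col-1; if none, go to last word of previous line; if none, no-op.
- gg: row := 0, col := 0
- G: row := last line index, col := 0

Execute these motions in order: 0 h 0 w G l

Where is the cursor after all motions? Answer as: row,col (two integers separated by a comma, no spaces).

After 1 (0): row=0 col=0 char='_'
After 2 (h): row=0 col=0 char='_'
After 3 (0): row=0 col=0 char='_'
After 4 (w): row=0 col=3 char='f'
After 5 (G): row=2 col=0 char='z'
After 6 (l): row=2 col=1 char='e'

Answer: 2,1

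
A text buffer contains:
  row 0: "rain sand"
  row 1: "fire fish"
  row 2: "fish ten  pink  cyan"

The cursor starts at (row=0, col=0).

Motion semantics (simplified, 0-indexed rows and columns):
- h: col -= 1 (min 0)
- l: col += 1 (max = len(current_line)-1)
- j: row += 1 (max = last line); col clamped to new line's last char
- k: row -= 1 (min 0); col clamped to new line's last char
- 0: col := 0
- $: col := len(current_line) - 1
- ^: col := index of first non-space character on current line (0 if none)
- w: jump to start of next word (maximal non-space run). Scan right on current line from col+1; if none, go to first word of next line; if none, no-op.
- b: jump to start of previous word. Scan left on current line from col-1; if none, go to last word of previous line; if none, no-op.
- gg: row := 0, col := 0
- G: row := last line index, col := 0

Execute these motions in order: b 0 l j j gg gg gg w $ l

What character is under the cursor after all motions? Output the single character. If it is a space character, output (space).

Answer: d

Derivation:
After 1 (b): row=0 col=0 char='r'
After 2 (0): row=0 col=0 char='r'
After 3 (l): row=0 col=1 char='a'
After 4 (j): row=1 col=1 char='i'
After 5 (j): row=2 col=1 char='i'
After 6 (gg): row=0 col=0 char='r'
After 7 (gg): row=0 col=0 char='r'
After 8 (gg): row=0 col=0 char='r'
After 9 (w): row=0 col=5 char='s'
After 10 ($): row=0 col=8 char='d'
After 11 (l): row=0 col=8 char='d'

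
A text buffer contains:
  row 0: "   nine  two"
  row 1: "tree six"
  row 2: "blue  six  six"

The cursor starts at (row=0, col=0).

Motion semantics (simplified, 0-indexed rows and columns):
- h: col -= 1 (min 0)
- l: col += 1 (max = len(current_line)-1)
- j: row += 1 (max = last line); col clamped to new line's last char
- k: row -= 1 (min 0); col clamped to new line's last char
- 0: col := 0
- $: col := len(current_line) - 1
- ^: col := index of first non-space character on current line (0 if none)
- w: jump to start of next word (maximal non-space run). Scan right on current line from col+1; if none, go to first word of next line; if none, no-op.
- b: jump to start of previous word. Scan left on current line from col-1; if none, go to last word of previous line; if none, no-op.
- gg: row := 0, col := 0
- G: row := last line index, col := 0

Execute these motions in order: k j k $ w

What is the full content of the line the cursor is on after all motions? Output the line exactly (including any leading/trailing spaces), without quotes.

Answer: tree six

Derivation:
After 1 (k): row=0 col=0 char='_'
After 2 (j): row=1 col=0 char='t'
After 3 (k): row=0 col=0 char='_'
After 4 ($): row=0 col=11 char='o'
After 5 (w): row=1 col=0 char='t'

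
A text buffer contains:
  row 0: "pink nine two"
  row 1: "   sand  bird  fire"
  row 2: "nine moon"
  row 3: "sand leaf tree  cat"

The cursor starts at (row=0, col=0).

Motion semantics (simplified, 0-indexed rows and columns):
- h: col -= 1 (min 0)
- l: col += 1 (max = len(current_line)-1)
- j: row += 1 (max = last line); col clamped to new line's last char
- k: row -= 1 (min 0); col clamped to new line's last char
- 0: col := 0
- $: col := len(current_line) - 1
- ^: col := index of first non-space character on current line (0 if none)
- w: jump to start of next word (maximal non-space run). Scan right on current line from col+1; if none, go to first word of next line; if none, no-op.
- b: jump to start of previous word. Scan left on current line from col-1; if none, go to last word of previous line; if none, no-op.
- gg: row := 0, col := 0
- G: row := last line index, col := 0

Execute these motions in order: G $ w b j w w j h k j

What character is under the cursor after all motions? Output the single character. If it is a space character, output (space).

After 1 (G): row=3 col=0 char='s'
After 2 ($): row=3 col=18 char='t'
After 3 (w): row=3 col=18 char='t'
After 4 (b): row=3 col=16 char='c'
After 5 (j): row=3 col=16 char='c'
After 6 (w): row=3 col=16 char='c'
After 7 (w): row=3 col=16 char='c'
After 8 (j): row=3 col=16 char='c'
After 9 (h): row=3 col=15 char='_'
After 10 (k): row=2 col=8 char='n'
After 11 (j): row=3 col=8 char='f'

Answer: f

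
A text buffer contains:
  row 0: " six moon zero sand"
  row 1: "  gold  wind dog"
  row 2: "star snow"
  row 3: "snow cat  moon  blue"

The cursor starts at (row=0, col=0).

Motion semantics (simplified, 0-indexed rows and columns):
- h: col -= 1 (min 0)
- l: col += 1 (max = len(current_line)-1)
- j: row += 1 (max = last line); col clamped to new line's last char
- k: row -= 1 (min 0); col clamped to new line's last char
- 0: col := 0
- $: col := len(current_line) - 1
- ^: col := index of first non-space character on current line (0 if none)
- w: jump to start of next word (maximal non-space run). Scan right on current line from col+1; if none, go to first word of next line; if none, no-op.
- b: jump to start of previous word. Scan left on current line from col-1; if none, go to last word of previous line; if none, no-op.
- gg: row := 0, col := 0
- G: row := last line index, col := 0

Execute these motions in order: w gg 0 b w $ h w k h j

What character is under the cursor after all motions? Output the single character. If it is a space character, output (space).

Answer: (space)

Derivation:
After 1 (w): row=0 col=1 char='s'
After 2 (gg): row=0 col=0 char='_'
After 3 (0): row=0 col=0 char='_'
After 4 (b): row=0 col=0 char='_'
After 5 (w): row=0 col=1 char='s'
After 6 ($): row=0 col=18 char='d'
After 7 (h): row=0 col=17 char='n'
After 8 (w): row=1 col=2 char='g'
After 9 (k): row=0 col=2 char='i'
After 10 (h): row=0 col=1 char='s'
After 11 (j): row=1 col=1 char='_'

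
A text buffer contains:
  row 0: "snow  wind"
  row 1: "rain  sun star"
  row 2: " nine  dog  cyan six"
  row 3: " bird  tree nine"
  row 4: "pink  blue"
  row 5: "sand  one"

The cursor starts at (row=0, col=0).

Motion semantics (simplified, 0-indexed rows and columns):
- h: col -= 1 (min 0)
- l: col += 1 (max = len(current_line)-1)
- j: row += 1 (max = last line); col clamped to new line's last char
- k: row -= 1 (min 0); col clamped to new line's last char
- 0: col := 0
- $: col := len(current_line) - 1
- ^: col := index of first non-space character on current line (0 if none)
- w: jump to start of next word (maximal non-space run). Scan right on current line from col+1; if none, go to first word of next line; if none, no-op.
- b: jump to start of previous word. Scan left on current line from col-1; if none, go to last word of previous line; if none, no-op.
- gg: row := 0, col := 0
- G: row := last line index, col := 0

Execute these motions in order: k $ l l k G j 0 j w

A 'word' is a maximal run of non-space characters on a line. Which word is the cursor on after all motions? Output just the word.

After 1 (k): row=0 col=0 char='s'
After 2 ($): row=0 col=9 char='d'
After 3 (l): row=0 col=9 char='d'
After 4 (l): row=0 col=9 char='d'
After 5 (k): row=0 col=9 char='d'
After 6 (G): row=5 col=0 char='s'
After 7 (j): row=5 col=0 char='s'
After 8 (0): row=5 col=0 char='s'
After 9 (j): row=5 col=0 char='s'
After 10 (w): row=5 col=6 char='o'

Answer: one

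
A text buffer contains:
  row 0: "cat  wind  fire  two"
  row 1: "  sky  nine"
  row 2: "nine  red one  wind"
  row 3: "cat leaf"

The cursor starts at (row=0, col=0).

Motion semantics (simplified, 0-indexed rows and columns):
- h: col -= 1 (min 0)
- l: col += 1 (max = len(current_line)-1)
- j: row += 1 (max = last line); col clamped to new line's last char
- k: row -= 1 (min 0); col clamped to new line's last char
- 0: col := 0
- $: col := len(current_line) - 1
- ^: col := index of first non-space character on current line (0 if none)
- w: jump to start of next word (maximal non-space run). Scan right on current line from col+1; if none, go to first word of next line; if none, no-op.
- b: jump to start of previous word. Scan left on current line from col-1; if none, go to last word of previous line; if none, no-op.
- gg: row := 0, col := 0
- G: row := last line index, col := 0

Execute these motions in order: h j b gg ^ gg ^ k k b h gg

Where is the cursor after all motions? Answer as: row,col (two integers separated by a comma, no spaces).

After 1 (h): row=0 col=0 char='c'
After 2 (j): row=1 col=0 char='_'
After 3 (b): row=0 col=17 char='t'
After 4 (gg): row=0 col=0 char='c'
After 5 (^): row=0 col=0 char='c'
After 6 (gg): row=0 col=0 char='c'
After 7 (^): row=0 col=0 char='c'
After 8 (k): row=0 col=0 char='c'
After 9 (k): row=0 col=0 char='c'
After 10 (b): row=0 col=0 char='c'
After 11 (h): row=0 col=0 char='c'
After 12 (gg): row=0 col=0 char='c'

Answer: 0,0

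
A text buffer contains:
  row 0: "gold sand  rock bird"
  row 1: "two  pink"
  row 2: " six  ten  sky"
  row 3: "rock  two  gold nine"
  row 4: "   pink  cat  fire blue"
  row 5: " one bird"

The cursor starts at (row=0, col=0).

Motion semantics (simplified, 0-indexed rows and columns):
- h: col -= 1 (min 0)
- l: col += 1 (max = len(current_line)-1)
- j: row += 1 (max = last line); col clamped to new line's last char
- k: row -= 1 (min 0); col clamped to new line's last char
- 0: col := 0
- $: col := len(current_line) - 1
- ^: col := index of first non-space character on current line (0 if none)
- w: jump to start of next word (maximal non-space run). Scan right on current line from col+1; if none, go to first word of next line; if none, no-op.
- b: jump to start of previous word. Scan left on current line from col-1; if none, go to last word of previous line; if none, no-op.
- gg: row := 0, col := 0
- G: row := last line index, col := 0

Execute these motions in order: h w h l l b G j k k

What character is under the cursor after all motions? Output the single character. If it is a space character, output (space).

After 1 (h): row=0 col=0 char='g'
After 2 (w): row=0 col=5 char='s'
After 3 (h): row=0 col=4 char='_'
After 4 (l): row=0 col=5 char='s'
After 5 (l): row=0 col=6 char='a'
After 6 (b): row=0 col=5 char='s'
After 7 (G): row=5 col=0 char='_'
After 8 (j): row=5 col=0 char='_'
After 9 (k): row=4 col=0 char='_'
After 10 (k): row=3 col=0 char='r'

Answer: r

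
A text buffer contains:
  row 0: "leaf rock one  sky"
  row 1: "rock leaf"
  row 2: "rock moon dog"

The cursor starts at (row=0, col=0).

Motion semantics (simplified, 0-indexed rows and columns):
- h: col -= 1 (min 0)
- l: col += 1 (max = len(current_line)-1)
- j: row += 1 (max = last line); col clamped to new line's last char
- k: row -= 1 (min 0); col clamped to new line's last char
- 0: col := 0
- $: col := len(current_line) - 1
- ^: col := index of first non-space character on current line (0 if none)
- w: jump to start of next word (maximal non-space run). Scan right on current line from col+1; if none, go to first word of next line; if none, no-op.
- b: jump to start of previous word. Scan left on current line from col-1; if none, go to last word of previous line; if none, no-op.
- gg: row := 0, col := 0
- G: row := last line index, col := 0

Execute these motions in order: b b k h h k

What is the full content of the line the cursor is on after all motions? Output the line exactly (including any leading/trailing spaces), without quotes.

After 1 (b): row=0 col=0 char='l'
After 2 (b): row=0 col=0 char='l'
After 3 (k): row=0 col=0 char='l'
After 4 (h): row=0 col=0 char='l'
After 5 (h): row=0 col=0 char='l'
After 6 (k): row=0 col=0 char='l'

Answer: leaf rock one  sky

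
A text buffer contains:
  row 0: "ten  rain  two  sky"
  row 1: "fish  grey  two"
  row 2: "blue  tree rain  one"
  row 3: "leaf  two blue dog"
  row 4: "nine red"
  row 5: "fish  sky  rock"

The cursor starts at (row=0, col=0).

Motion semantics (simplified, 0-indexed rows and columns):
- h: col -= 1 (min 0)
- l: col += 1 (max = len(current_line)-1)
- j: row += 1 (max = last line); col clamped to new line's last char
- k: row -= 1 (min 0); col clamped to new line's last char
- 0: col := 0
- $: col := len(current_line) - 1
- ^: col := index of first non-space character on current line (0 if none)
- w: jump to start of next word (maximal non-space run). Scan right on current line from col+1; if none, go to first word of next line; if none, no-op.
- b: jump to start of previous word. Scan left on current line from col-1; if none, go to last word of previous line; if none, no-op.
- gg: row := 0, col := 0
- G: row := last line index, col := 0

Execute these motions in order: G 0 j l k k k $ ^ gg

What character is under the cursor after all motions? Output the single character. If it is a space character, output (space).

Answer: t

Derivation:
After 1 (G): row=5 col=0 char='f'
After 2 (0): row=5 col=0 char='f'
After 3 (j): row=5 col=0 char='f'
After 4 (l): row=5 col=1 char='i'
After 5 (k): row=4 col=1 char='i'
After 6 (k): row=3 col=1 char='e'
After 7 (k): row=2 col=1 char='l'
After 8 ($): row=2 col=19 char='e'
After 9 (^): row=2 col=0 char='b'
After 10 (gg): row=0 col=0 char='t'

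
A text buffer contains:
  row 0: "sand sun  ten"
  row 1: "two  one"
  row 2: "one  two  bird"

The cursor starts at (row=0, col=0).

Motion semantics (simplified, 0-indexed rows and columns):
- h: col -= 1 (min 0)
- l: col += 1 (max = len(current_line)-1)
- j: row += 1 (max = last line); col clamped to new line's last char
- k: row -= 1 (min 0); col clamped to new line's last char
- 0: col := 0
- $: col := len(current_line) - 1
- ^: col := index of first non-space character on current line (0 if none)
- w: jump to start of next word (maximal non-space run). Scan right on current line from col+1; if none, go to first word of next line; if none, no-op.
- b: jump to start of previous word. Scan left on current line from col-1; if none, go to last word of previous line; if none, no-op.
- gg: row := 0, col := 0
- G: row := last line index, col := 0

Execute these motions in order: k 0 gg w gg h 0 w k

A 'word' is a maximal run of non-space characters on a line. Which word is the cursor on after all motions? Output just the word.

Answer: sun

Derivation:
After 1 (k): row=0 col=0 char='s'
After 2 (0): row=0 col=0 char='s'
After 3 (gg): row=0 col=0 char='s'
After 4 (w): row=0 col=5 char='s'
After 5 (gg): row=0 col=0 char='s'
After 6 (h): row=0 col=0 char='s'
After 7 (0): row=0 col=0 char='s'
After 8 (w): row=0 col=5 char='s'
After 9 (k): row=0 col=5 char='s'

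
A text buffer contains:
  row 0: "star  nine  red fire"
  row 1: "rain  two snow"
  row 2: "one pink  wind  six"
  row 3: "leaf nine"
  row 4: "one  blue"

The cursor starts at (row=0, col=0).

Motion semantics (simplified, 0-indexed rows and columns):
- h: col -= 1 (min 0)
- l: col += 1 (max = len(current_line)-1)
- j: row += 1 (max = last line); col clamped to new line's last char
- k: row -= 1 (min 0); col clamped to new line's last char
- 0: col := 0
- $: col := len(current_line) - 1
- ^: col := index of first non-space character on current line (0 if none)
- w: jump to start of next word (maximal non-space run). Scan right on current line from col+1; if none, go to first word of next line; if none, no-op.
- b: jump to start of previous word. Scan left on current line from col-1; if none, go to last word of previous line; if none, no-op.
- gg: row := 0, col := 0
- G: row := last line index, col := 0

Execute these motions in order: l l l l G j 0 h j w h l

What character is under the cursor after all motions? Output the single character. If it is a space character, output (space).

After 1 (l): row=0 col=1 char='t'
After 2 (l): row=0 col=2 char='a'
After 3 (l): row=0 col=3 char='r'
After 4 (l): row=0 col=4 char='_'
After 5 (G): row=4 col=0 char='o'
After 6 (j): row=4 col=0 char='o'
After 7 (0): row=4 col=0 char='o'
After 8 (h): row=4 col=0 char='o'
After 9 (j): row=4 col=0 char='o'
After 10 (w): row=4 col=5 char='b'
After 11 (h): row=4 col=4 char='_'
After 12 (l): row=4 col=5 char='b'

Answer: b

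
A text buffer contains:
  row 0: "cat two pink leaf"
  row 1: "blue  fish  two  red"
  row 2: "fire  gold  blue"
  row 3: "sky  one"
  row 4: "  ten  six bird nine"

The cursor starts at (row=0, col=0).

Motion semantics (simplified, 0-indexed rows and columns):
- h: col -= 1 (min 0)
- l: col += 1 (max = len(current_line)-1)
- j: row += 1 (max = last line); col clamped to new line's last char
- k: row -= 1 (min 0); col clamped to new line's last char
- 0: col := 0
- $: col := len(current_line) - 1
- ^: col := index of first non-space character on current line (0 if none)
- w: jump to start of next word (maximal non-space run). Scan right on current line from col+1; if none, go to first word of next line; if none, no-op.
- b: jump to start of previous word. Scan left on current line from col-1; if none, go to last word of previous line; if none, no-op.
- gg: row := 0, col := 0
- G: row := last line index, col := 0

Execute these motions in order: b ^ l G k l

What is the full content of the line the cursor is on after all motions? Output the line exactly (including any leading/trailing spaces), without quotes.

Answer: sky  one

Derivation:
After 1 (b): row=0 col=0 char='c'
After 2 (^): row=0 col=0 char='c'
After 3 (l): row=0 col=1 char='a'
After 4 (G): row=4 col=0 char='_'
After 5 (k): row=3 col=0 char='s'
After 6 (l): row=3 col=1 char='k'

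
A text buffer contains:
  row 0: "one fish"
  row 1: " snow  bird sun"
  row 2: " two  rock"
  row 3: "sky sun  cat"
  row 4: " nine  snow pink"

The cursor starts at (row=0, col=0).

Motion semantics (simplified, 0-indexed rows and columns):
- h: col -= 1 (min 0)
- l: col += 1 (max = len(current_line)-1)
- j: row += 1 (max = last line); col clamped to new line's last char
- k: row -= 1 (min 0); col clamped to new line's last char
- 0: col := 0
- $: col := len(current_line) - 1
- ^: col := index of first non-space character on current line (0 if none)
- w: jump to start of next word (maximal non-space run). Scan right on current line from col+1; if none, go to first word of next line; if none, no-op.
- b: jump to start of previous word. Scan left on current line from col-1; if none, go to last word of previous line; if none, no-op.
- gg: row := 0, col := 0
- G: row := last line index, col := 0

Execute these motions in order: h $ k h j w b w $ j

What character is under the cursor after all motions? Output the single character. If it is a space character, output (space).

Answer: k

Derivation:
After 1 (h): row=0 col=0 char='o'
After 2 ($): row=0 col=7 char='h'
After 3 (k): row=0 col=7 char='h'
After 4 (h): row=0 col=6 char='s'
After 5 (j): row=1 col=6 char='_'
After 6 (w): row=1 col=7 char='b'
After 7 (b): row=1 col=1 char='s'
After 8 (w): row=1 col=7 char='b'
After 9 ($): row=1 col=14 char='n'
After 10 (j): row=2 col=9 char='k'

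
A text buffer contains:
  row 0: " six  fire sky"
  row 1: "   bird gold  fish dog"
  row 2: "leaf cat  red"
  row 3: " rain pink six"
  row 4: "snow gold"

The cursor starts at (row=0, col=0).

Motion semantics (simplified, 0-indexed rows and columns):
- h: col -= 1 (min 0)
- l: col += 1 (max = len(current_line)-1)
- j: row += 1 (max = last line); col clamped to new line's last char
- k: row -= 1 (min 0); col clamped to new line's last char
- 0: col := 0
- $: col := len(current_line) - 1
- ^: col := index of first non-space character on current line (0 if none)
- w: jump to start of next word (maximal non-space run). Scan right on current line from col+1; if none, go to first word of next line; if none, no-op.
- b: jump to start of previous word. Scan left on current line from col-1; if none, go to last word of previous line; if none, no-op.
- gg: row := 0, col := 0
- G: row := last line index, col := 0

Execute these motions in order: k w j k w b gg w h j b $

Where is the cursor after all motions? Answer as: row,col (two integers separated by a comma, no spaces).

Answer: 0,13

Derivation:
After 1 (k): row=0 col=0 char='_'
After 2 (w): row=0 col=1 char='s'
After 3 (j): row=1 col=1 char='_'
After 4 (k): row=0 col=1 char='s'
After 5 (w): row=0 col=6 char='f'
After 6 (b): row=0 col=1 char='s'
After 7 (gg): row=0 col=0 char='_'
After 8 (w): row=0 col=1 char='s'
After 9 (h): row=0 col=0 char='_'
After 10 (j): row=1 col=0 char='_'
After 11 (b): row=0 col=11 char='s'
After 12 ($): row=0 col=13 char='y'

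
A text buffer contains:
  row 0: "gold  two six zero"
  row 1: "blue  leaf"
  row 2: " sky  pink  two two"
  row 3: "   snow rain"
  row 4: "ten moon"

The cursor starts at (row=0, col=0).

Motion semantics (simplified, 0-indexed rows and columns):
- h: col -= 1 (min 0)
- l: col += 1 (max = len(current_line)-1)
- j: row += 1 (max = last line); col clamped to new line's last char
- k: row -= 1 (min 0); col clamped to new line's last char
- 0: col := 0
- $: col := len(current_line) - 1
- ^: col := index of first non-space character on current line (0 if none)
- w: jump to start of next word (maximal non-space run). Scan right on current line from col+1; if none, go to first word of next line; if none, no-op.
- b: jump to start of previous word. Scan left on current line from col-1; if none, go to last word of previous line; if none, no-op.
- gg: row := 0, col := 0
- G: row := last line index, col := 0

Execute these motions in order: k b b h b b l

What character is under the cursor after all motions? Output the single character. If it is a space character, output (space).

Answer: o

Derivation:
After 1 (k): row=0 col=0 char='g'
After 2 (b): row=0 col=0 char='g'
After 3 (b): row=0 col=0 char='g'
After 4 (h): row=0 col=0 char='g'
After 5 (b): row=0 col=0 char='g'
After 6 (b): row=0 col=0 char='g'
After 7 (l): row=0 col=1 char='o'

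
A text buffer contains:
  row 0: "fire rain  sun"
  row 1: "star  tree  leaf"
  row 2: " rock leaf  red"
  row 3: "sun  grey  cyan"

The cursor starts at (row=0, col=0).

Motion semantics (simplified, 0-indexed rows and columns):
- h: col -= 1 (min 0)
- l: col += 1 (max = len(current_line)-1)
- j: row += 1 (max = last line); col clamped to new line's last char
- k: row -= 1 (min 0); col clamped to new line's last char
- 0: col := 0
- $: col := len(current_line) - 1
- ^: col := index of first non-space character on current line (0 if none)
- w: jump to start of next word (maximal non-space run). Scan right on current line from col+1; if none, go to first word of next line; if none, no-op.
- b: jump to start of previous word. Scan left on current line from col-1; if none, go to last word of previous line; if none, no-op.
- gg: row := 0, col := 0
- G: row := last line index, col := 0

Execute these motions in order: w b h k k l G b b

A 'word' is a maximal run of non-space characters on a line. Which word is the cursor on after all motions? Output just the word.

Answer: leaf

Derivation:
After 1 (w): row=0 col=5 char='r'
After 2 (b): row=0 col=0 char='f'
After 3 (h): row=0 col=0 char='f'
After 4 (k): row=0 col=0 char='f'
After 5 (k): row=0 col=0 char='f'
After 6 (l): row=0 col=1 char='i'
After 7 (G): row=3 col=0 char='s'
After 8 (b): row=2 col=12 char='r'
After 9 (b): row=2 col=6 char='l'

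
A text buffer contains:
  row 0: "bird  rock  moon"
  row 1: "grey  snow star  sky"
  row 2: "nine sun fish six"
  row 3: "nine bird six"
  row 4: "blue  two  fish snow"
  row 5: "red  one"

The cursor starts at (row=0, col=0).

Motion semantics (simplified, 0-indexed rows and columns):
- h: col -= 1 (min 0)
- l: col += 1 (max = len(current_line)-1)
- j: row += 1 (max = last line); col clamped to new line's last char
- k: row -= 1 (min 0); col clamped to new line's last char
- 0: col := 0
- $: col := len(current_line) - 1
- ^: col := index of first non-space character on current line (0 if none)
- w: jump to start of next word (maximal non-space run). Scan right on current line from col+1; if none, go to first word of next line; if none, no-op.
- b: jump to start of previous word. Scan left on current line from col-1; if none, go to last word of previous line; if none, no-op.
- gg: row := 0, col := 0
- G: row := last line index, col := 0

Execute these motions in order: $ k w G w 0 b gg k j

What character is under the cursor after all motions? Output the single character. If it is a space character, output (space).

After 1 ($): row=0 col=15 char='n'
After 2 (k): row=0 col=15 char='n'
After 3 (w): row=1 col=0 char='g'
After 4 (G): row=5 col=0 char='r'
After 5 (w): row=5 col=5 char='o'
After 6 (0): row=5 col=0 char='r'
After 7 (b): row=4 col=16 char='s'
After 8 (gg): row=0 col=0 char='b'
After 9 (k): row=0 col=0 char='b'
After 10 (j): row=1 col=0 char='g'

Answer: g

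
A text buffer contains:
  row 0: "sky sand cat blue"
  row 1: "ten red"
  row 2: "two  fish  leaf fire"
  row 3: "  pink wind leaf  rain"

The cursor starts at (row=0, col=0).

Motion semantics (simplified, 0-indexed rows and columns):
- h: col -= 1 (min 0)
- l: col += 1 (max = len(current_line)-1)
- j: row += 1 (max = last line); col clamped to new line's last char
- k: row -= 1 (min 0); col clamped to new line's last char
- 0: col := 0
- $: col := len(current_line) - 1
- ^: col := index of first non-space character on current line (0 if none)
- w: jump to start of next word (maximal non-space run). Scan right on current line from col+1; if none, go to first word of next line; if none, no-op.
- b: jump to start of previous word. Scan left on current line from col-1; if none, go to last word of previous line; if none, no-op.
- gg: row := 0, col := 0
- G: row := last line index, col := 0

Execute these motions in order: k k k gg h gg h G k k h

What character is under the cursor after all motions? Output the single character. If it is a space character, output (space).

Answer: t

Derivation:
After 1 (k): row=0 col=0 char='s'
After 2 (k): row=0 col=0 char='s'
After 3 (k): row=0 col=0 char='s'
After 4 (gg): row=0 col=0 char='s'
After 5 (h): row=0 col=0 char='s'
After 6 (gg): row=0 col=0 char='s'
After 7 (h): row=0 col=0 char='s'
After 8 (G): row=3 col=0 char='_'
After 9 (k): row=2 col=0 char='t'
After 10 (k): row=1 col=0 char='t'
After 11 (h): row=1 col=0 char='t'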